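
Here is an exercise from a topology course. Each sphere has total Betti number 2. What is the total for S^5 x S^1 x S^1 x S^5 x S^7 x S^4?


Total Betti number is multiplicative under products.
Each S^d (d>=1) has total Betti number 2.
There are 6 sphere factors.
Total = 2^6 = 64

64


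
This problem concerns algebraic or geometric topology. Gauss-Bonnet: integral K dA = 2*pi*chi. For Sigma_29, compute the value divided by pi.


Gauss-Bonnet: integral K dA = 2*pi*chi(M).
chi(Sigma_29) = 2 - 2*29 = -56.
(integral K dA)/pi = 2*chi = 2*(-56) = -112

-112


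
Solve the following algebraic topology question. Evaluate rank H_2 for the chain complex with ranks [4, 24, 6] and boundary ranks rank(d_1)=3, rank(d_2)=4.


rank H_k = rank(ker d_k) - rank(im d_{k+1}).
rank(ker d_2) = rank(C_2) - rank(d_2) = 6 - 4 = 2.
rank(im d_{2+1}) = 0.
rank H_2 = 2 - 0 = 2

2


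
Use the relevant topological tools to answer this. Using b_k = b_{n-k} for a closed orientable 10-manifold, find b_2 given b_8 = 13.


Poincare duality for closed orientable n-manifolds: b_k = b_{n-k}.
Here n = 10, so b_2 = b_8 = 13

13


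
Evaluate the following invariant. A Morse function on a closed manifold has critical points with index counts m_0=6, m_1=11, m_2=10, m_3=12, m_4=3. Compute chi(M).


Morse theory: chi(M) = sum_k (-1)^k m_k where m_k = #(index-k critical points).
= (6) + (-11) + (10) + (-12) + (3) = -4

-4


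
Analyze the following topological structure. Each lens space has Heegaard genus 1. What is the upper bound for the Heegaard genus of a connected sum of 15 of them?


Heegaard genus satisfies g(A#B) <= g(A) + g(B).
Each lens space has g = 1.
Upper bound: 15 * 1 = 15

15


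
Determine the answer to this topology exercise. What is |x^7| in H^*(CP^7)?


|x| = 2 in H^*(CP^n).
|x^7| = 7 * |x| = 7 * 2 = 14

14


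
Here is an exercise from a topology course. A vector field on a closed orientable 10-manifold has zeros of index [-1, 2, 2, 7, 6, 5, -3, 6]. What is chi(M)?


Poincare-Hopf: chi(M) = sum of indices of zeros.
chi = (-1) + (2) + (2) + (7) + (6) + (5) + (-3) + (6) = 24

24


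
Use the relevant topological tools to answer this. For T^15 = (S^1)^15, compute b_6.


By the Kunneth formula, b_k(T^n) = C(n,k).
b_6(T^15) = C(15,6).
C(15,6) = 15!/(6!*9!) = 5005

5005


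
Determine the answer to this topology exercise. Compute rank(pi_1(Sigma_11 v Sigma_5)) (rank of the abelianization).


For a wedge: H_1(A v B) = H_1(A) + H_1(B).
b_1(Sigma_11) = 22, b_1(Sigma_5) = 10.
b_1 = 22 + 10 = 32

32


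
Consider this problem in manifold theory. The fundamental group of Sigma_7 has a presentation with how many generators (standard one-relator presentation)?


Standard presentation: pi_1(Sigma_g) = <a_1,b_1,...,a_g,b_g | [a_1,b_1]...[a_g,b_g] = 1>.
Number of generators = 2g = 2*7 = 14

14


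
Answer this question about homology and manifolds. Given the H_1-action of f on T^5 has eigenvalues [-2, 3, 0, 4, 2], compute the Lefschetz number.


For a torus self-map: L(f) = det(I - A) where A acts on H_1.
L(f) = (1--2) * (1-3) * (1-0) * (1-4) * (1-2) = 3 * -2 * 1 * -3 * -1 = -18

-18


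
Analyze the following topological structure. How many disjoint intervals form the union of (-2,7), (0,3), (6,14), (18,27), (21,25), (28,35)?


Sort and merge overlapping open intervals.
Merged: (-2,14), (18,27), (28,35).
Number of components = 3

3


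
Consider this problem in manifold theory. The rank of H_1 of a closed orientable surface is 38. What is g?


For a closed orientable surface: b_1 = 2g.
38 = 2g
g = 38 / 2 = 19

19


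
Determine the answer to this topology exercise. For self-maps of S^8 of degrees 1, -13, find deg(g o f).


Degree is multiplicative under composition: deg(g o f) = deg(g) * deg(f).
= -13 * 1 = -13

-13


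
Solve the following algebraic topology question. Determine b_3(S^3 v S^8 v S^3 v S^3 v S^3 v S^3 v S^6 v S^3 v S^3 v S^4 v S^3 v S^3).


For a wedge of spheres, H_k (k>0) is free on one generator per sphere of dimension k.
Spheres of dimension 3: count = 9.
b_3 = 9

9


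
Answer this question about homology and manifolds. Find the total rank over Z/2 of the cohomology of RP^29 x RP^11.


dim H^*(RP^n; Z/2) = n+1 (one Z/2 in each degree 0..n).
Total Betti number is multiplicative.
Total = (29+1) * (11+1) = 30 * 12 = 360

360


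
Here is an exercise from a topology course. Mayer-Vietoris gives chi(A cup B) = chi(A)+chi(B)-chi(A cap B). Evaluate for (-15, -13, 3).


chi(A cup B) = chi(A) + chi(B) - chi(A cap B)
= -15 + (-13) - (3)
= -31

-31


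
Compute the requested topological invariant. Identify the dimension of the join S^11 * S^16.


Join of spheres: S^m * S^n = S^{m+n+1}.
dim = 11 + 16 + 1 = 28

28


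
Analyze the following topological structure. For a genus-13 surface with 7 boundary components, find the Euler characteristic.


For a compact orientable surface with genus g and b boundary components: chi = 2 - 2g - b.
chi = 2 - 2*13 - 7 = 2 - 26 - 7 = -31

-31


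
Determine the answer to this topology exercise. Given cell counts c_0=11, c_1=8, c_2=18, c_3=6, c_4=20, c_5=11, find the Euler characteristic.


chi = sum_k (-1)^k c_k.
= (-1)^0*11 + (-1)^1*8 + (-1)^2*18 + (-1)^3*6 + (-1)^4*20 + (-1)^5*11
= (11) + (-8) + (18) + (-6) + (20) + (-11)
= 24

24


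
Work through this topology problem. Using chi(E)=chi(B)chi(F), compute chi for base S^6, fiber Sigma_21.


chi(S^6) = 2 (n even), chi(Sigma_21) = 2 - 2*21 = -40.
chi(E) = 2 * (-40) = -80

-80


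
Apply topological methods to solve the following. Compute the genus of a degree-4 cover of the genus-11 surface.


For an n-sheeted cover: chi(E) = n * chi(B).
chi(Sigma_11) = 2 - 2*11 = -20.
chi(E) = 4 * (-20) = -80.
genus(E) = (2 - chi(E))/2 = (2 - (-80))/2 = 82/2 = 41

41


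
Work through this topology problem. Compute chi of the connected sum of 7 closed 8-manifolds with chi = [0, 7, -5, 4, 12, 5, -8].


For n-manifolds: chi(A#B) = chi(A) + chi(B) - chi(S^8).
chi(S^8) = 1 + (-1)^8 = 2.
chi(#) = (sum chi_i) - (7-1)*chi(S^8) = 15 - 6*2 = 3

3


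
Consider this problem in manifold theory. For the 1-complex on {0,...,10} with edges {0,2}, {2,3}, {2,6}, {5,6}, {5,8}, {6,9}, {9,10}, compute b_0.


Run DFS/union-find over 11 vertices.
V = 11, E = 7.
Number of components = 4

4


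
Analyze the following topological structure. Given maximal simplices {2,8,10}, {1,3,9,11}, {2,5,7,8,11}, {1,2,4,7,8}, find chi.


Enumerate all faces; f-vector: f_0=10, f_1=25, f_2=24, f_3=11, f_4=2.
chi = sum (-1)^k f_k = 0

0


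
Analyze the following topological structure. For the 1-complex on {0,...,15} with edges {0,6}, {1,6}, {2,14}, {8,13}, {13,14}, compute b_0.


Run DFS/union-find over 16 vertices.
V = 16, E = 5.
Number of components = 11

11


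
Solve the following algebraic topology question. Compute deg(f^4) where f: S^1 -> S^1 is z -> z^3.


deg(f) = 3. Degree is multiplicative: deg(f^4) = (deg f)^4.
deg(f^4) = (3)^4 = 81

81


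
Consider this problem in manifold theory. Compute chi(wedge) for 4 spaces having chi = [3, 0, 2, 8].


chi(A v B) = chi(A) + chi(B) - 1 (one point identified).
For 4 spaces: chi = (sum chi_i) - (4 - 1).
sum = 13; chi = 13 - 3 = 10

10


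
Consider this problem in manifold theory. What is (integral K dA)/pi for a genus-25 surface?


Gauss-Bonnet: integral K dA = 2*pi*chi(M).
chi(Sigma_25) = 2 - 2*25 = -48.
(integral K dA)/pi = 2*chi = 2*(-48) = -96

-96


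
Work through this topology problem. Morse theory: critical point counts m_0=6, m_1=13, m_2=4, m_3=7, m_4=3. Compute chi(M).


Morse theory: chi(M) = sum_k (-1)^k m_k where m_k = #(index-k critical points).
= (6) + (-13) + (4) + (-7) + (3) = -7

-7


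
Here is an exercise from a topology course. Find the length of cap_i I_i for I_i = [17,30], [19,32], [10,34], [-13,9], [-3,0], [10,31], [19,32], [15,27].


Intersection = [max(a_i), min(b_i)] = [19, 0].
Since 19 > 0, the intersection is empty.
Length = 0

0


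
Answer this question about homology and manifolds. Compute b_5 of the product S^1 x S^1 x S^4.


Each S^d has Poincare polynomial 1 + t^d.
The product S^1 x S^1 x S^4 has Poincare polynomial prod(1+t^d_i).
Expanding: b_0=1, b_1=2, b_2=1, b_4=1, b_5=2, b_6=1.
b_5 = 2

2


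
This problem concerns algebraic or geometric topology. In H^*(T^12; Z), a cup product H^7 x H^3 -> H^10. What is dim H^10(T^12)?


Cup product: H^p x H^q -> H^{p+q}; here p+q = 7+3 = 10.
rank H^k(T^n) = C(n,k).
C(12,10) = 66

66


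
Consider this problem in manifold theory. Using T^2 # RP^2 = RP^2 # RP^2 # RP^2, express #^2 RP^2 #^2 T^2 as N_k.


Since a >= 1, the sum is non-orientable; each T^2 can be replaced by RP^2 # RP^2 (since T^2#RP^2 = 3RP^2).
Total crosscaps k = 2 + 2*2 = 6.
Check via chi: chi = 2*1 + 2*0 - (2+2-1)*2 = -4 = 2 - k = -4. Consistent.

6


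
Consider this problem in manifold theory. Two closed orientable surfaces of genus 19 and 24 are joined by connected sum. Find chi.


chi(Sigma_19) = 2 - 2*19 = -36
chi(Sigma_24) = 2 - 2*24 = -46
For surfaces: chi(A#B) = chi(A) + chi(B) - 2.
chi = -36 + -46 - 2 = -84

-84


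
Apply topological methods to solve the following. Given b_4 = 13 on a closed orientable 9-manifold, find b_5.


Poincare duality for closed orientable n-manifolds: b_k = b_{n-k}.
Here n = 9, so b_5 = b_4 = 13

13


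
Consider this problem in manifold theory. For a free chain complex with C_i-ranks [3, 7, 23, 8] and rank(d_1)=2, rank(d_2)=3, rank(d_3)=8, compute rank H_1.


rank H_k = rank(ker d_k) - rank(im d_{k+1}).
rank(ker d_1) = rank(C_1) - rank(d_1) = 7 - 2 = 5.
rank(im d_{1+1}) = 3.
rank H_1 = 5 - 3 = 2

2


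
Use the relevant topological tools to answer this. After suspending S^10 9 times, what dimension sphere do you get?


Each suspension raises dimension by 1: Sigma S^n = S^{n+1}.
Sigma^9 S^10 = S^{10+9} = S^19

19


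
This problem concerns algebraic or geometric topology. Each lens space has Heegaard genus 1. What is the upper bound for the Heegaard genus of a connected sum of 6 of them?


Heegaard genus satisfies g(A#B) <= g(A) + g(B).
Each lens space has g = 1.
Upper bound: 6 * 1 = 6

6


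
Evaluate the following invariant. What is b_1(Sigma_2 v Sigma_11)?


For a wedge: H_1(A v B) = H_1(A) + H_1(B).
b_1(Sigma_2) = 4, b_1(Sigma_11) = 22.
b_1 = 4 + 22 = 26

26


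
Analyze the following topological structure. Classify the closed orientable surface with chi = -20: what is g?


chi = 2 - 2g for closed orientable surfaces.
-20 = 2 - 2g
2g = 2 - (-20) = 22
g = 11

11


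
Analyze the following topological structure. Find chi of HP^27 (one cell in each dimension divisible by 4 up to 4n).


HP^27 has one cell in each dimension 0, 4, ..., 4*27 (27+1 cells, all even-dim).
chi = 27 + 1 = 28

28


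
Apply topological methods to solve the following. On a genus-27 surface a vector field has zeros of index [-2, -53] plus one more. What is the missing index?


Poincare-Hopf: sum of indices = chi(M).
chi(Sigma_27) = 2 - 2*27 = -52.
Sum of known indices = -55.
x = chi - (sum known) = -52 - (-55) = 3

3


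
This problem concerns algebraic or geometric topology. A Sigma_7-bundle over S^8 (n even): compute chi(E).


chi(S^8) = 2 (n even), chi(Sigma_7) = 2 - 2*7 = -12.
chi(E) = 2 * (-12) = -24

-24


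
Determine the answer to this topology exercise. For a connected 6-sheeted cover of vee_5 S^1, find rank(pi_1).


Nielsen-Schreier: an index-n subgroup of F_r is free of rank 1 + n(r-1).
Equivalently: chi(cover) = n*chi(base); chi(vee_r S^1) = 1 - 5 = -4.
chi(E) = 6*(-4) = -24; rank = 1 - chi(E) = 1 - (-24) = 25.
rank = 1 + 6*(5-1) = 1 + 24 = 25

25


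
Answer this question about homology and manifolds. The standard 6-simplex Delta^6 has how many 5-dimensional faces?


Delta^6 has 6+1 vertices. A 5-face is a choice of 5+1 vertices.
f_5 = C(6+1, 5+1) = C(7,6) = 7

7


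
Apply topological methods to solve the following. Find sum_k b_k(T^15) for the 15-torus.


b_k(T^15) = C(15,k), so the sum over k is sum_k C(15,k) = 2^15.
Total = 2^15 = 32768

32768


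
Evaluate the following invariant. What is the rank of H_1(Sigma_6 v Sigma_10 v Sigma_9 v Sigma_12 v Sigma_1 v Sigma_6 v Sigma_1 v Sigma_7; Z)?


For a wedge X v Y: reduced H_k(X v Y) = H_k(X) + H_k(Y).
Each Sigma_g contributes b_1 = 2g.
b_1 = 12 + 20 + 18 + 24 + 2 + 12 + 2 + 14 = 104

104


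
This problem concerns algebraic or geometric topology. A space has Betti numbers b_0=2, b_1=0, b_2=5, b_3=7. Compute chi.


chi = sum_k (-1)^k b_k.
= (2) + (0) + (5) + (-7)
= 0

0


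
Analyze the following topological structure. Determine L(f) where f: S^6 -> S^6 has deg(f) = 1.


On S^6: L(f) = tr(f_0*) + (-1)^6 tr(f_6*) = 1 + (-1)^6 * deg(f).
L(f) = 1 + (-1)^6 * 1 = 1 + 1 = 2

2


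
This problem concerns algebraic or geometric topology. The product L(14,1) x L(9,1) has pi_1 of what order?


pi_1(X x Y) = pi_1(X) x pi_1(Y).
pi_1(L(14,1)) = Z/14, pi_1(L(9,1)) = Z/9.
|Z/14 x Z/9| = 14 * 9 = 126

126


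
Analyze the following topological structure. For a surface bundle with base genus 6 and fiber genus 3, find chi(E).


For a fiber bundle F -> E -> B (with CW structure): chi(E) = chi(B) * chi(F).
chi(Sigma_6) = -10, chi(Sigma_3) = -4.
chi(E) = (-10) * (-4) = 40

40


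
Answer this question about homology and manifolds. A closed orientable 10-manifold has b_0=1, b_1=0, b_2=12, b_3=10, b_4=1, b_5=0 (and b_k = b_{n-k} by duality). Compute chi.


By Poincare duality b_k = b_{10-k}, so full Betti numbers: b_0=1, b_1=0, b_2=12, b_3=10, b_4=1, b_5=0, b_6=1, b_7=10, b_8=12, b_9=0, b_10=1.
chi = sum (-1)^k b_k = 8

8


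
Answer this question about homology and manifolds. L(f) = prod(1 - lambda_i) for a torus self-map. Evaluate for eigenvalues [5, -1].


For a torus self-map: L(f) = det(I - A) where A acts on H_1.
L(f) = (1-5) * (1--1) = -4 * 2 = -8

-8


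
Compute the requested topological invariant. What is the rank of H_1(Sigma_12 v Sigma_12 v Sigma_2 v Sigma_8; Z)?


For a wedge X v Y: reduced H_k(X v Y) = H_k(X) + H_k(Y).
Each Sigma_g contributes b_1 = 2g.
b_1 = 24 + 24 + 4 + 16 = 68

68


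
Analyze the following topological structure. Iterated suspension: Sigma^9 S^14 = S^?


Each suspension raises dimension by 1: Sigma S^n = S^{n+1}.
Sigma^9 S^14 = S^{14+9} = S^23

23


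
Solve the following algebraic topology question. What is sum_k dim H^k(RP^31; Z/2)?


H^k(RP^31; Z/2) = Z/2 for each 0 <= k <= 31.
Total dimension = 31 + 1 = 32

32


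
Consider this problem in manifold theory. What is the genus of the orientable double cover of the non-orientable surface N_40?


chi(N_40) = 2 - 40 = -38.
Double cover: chi(Sigma_g) = 2 * chi(N_40) = 2*(-38) = -76.
2 - 2g = -76, so g = (2 - (-76))/2 = 78/2 = 39

39


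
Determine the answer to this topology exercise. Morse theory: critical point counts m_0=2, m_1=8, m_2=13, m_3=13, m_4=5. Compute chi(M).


Morse theory: chi(M) = sum_k (-1)^k m_k where m_k = #(index-k critical points).
= (2) + (-8) + (13) + (-13) + (5) = -1

-1


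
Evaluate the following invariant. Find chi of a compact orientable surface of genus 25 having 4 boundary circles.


For a compact orientable surface with genus g and b boundary components: chi = 2 - 2g - b.
chi = 2 - 2*25 - 4 = 2 - 50 - 4 = -52

-52


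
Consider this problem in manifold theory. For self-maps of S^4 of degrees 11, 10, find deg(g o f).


Degree is multiplicative under composition: deg(g o f) = deg(g) * deg(f).
= 10 * 11 = 110

110


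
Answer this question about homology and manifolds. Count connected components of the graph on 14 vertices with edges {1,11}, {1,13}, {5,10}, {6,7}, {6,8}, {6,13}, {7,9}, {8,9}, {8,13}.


Run DFS/union-find over 14 vertices.
V = 14, E = 9.
Number of components = 7

7


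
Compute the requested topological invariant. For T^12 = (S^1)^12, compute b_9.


By the Kunneth formula, b_k(T^n) = C(n,k).
b_9(T^12) = C(12,9).
C(12,9) = 12!/(9!*3!) = 220

220


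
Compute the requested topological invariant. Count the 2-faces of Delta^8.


Delta^8 has 8+1 vertices. A 2-face is a choice of 2+1 vertices.
f_2 = C(8+1, 2+1) = C(9,3) = 84

84


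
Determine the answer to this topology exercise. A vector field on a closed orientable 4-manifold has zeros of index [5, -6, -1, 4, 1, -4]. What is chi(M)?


Poincare-Hopf: chi(M) = sum of indices of zeros.
chi = (5) + (-6) + (-1) + (4) + (1) + (-4) = -1

-1


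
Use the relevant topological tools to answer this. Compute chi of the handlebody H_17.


A genus-g handlebody deformation retracts to a wedge of g circles.
chi(vee_g S^1) = 1 - g.
chi(H_17) = 1 - 17 = -16

-16


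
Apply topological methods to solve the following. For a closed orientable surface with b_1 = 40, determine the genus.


For a closed orientable surface: b_1 = 2g.
40 = 2g
g = 40 / 2 = 20

20


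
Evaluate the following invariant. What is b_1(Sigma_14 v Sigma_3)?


For a wedge: H_1(A v B) = H_1(A) + H_1(B).
b_1(Sigma_14) = 28, b_1(Sigma_3) = 6.
b_1 = 28 + 6 = 34

34


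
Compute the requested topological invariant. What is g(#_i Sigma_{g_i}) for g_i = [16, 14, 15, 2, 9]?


Genus is additive under connected sum of orientable surfaces.
g = 16 + 14 + 15 + 2 + 9 = 56

56


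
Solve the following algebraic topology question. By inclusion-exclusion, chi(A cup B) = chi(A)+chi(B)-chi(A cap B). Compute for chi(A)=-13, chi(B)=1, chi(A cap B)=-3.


chi(A cup B) = chi(A) + chi(B) - chi(A cap B)
= -13 + (1) - (-3)
= -9

-9


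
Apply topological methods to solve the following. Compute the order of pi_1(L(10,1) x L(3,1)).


pi_1(X x Y) = pi_1(X) x pi_1(Y).
pi_1(L(10,1)) = Z/10, pi_1(L(3,1)) = Z/3.
|Z/10 x Z/3| = 10 * 3 = 30

30


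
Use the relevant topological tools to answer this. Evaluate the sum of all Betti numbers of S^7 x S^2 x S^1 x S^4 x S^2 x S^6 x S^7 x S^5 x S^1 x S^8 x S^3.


Total Betti number is multiplicative under products.
Each S^d (d>=1) has total Betti number 2.
There are 11 sphere factors.
Total = 2^11 = 2048

2048


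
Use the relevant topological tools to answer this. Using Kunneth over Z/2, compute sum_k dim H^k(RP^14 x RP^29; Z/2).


dim H^*(RP^n; Z/2) = n+1 (one Z/2 in each degree 0..n).
Total Betti number is multiplicative.
Total = (14+1) * (29+1) = 15 * 30 = 450

450


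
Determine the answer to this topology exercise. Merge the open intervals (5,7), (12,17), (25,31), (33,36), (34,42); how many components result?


Sort and merge overlapping open intervals.
Merged: (5,7), (12,17), (25,31), (33,42).
Number of components = 4

4


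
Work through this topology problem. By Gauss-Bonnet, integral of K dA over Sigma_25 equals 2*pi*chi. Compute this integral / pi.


Gauss-Bonnet: integral K dA = 2*pi*chi(M).
chi(Sigma_25) = 2 - 2*25 = -48.
(integral K dA)/pi = 2*chi = 2*(-48) = -96

-96


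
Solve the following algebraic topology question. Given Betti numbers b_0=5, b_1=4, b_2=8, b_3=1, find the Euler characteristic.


chi = sum_k (-1)^k b_k.
= (5) + (-4) + (8) + (-1)
= 8

8


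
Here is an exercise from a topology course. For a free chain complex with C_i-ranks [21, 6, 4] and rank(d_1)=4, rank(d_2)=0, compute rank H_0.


rank H_k = rank(ker d_k) - rank(im d_{k+1}).
rank(ker d_0) = rank(C_0) - rank(d_0) = 21 - 0 = 21.
rank(im d_{0+1}) = 4.
rank H_0 = 21 - 4 = 17

17


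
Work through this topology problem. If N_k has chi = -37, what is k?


chi = 2 - k for closed non-orientable surfaces with k crosscaps.
-37 = 2 - k
k = 2 - (-37) = 39

39


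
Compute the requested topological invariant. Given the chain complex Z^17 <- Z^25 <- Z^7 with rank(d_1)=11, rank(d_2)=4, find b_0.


rank H_k = rank(ker d_k) - rank(im d_{k+1}).
rank(ker d_0) = rank(C_0) - rank(d_0) = 17 - 0 = 17.
rank(im d_{0+1}) = 11.
rank H_0 = 17 - 11 = 6

6


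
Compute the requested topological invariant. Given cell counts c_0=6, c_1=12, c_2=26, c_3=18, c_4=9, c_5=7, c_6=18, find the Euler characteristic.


chi = sum_k (-1)^k c_k.
= (-1)^0*6 + (-1)^1*12 + (-1)^2*26 + (-1)^3*18 + (-1)^4*9 + (-1)^5*7 + (-1)^6*18
= (6) + (-12) + (26) + (-18) + (9) + (-7) + (18)
= 22

22


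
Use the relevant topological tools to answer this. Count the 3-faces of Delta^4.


Delta^4 has 4+1 vertices. A 3-face is a choice of 3+1 vertices.
f_3 = C(4+1, 3+1) = C(5,4) = 5

5


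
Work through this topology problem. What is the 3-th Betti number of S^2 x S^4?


Each S^d has Poincare polynomial 1 + t^d.
The product S^2 x S^4 has Poincare polynomial prod(1+t^d_i).
Expanding: b_0=1, b_2=1, b_4=1, b_6=1.
b_3 = 0

0


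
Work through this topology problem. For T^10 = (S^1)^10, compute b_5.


By the Kunneth formula, b_k(T^n) = C(n,k).
b_5(T^10) = C(10,5).
C(10,5) = 10!/(5!*5!) = 252

252


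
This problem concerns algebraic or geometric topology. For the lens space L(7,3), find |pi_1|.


pi_1(L(p,q)) = Z/pZ for any q coprime to p.
|pi_1(L(7,3))| = 7

7


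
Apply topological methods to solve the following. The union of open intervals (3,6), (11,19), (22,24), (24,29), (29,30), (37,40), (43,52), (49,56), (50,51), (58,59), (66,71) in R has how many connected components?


Sort and merge overlapping open intervals.
Merged: (3,6), (11,19), (22,24), (24,29), (29,30), (37,40), (43,56), (58,59), (66,71).
Number of components = 9

9


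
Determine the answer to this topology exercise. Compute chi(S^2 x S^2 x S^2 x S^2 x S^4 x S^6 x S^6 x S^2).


chi is multiplicative: chi(X x Y) = chi(X) chi(Y).
Each even-dim sphere has chi = 2. There are 8 factors.
chi = 2^8 = 256

256


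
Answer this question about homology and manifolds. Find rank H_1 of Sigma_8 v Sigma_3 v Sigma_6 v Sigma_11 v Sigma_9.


For a wedge X v Y: reduced H_k(X v Y) = H_k(X) + H_k(Y).
Each Sigma_g contributes b_1 = 2g.
b_1 = 16 + 6 + 12 + 22 + 18 = 74

74


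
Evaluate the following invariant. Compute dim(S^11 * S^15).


Join of spheres: S^m * S^n = S^{m+n+1}.
dim = 11 + 15 + 1 = 27

27


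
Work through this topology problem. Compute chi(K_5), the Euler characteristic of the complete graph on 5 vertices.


K_5: V = 5, E = C(5,2) = 10.
chi = V - E = 5 - 10 = -5

-5


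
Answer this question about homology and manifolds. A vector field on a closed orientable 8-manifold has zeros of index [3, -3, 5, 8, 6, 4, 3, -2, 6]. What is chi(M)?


Poincare-Hopf: chi(M) = sum of indices of zeros.
chi = (3) + (-3) + (5) + (8) + (6) + (4) + (3) + (-2) + (6) = 30

30


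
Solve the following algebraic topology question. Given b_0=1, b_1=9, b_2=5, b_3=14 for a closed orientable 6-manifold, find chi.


By Poincare duality b_k = b_{6-k}, so full Betti numbers: b_0=1, b_1=9, b_2=5, b_3=14, b_4=5, b_5=9, b_6=1.
chi = sum (-1)^k b_k = -20

-20


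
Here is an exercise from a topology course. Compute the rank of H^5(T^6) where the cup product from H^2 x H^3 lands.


Cup product: H^p x H^q -> H^{p+q}; here p+q = 2+3 = 5.
rank H^k(T^n) = C(n,k).
C(6,5) = 6

6


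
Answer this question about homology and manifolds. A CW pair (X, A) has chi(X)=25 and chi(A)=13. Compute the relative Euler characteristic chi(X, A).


Relative Euler characteristic: chi(X, A) = chi(X) - chi(A).
= 25 - (13) = 12

12


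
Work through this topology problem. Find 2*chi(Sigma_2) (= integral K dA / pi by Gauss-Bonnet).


Gauss-Bonnet: integral K dA = 2*pi*chi(M).
chi(Sigma_2) = 2 - 2*2 = -2.
(integral K dA)/pi = 2*chi = 2*(-2) = -4

-4


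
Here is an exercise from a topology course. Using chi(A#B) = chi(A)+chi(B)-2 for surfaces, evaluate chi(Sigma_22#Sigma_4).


chi(Sigma_22) = 2 - 2*22 = -42
chi(Sigma_4) = 2 - 2*4 = -6
For surfaces: chi(A#B) = chi(A) + chi(B) - 2.
chi = -42 + -6 - 2 = -50

-50


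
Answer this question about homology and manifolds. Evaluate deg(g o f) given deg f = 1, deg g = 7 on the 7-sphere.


Degree is multiplicative under composition: deg(g o f) = deg(g) * deg(f).
= 7 * 1 = 7

7


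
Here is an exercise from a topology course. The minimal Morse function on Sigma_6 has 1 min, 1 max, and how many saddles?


A perfect Morse function has m_k = b_k.
For Sigma_6: b_0=1, b_1=2g=12, b_2=1.
Saddles m_1 = 2g = 12

12


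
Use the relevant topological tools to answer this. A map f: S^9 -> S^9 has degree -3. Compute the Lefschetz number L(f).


On S^9: L(f) = tr(f_0*) + (-1)^9 tr(f_9*) = 1 + (-1)^9 * deg(f).
L(f) = 1 + (-1)^9 * -3 = 1 + 3 = 4

4


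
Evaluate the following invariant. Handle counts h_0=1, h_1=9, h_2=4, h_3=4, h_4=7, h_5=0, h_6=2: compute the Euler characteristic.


Handles of index k contribute (-1)^k to chi (same as CW cells).
chi = (1) + (-9) + (4) + (-4) + (7) + (0) + (2) = 1

1


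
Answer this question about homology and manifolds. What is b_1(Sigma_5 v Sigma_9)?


For a wedge: H_1(A v B) = H_1(A) + H_1(B).
b_1(Sigma_5) = 10, b_1(Sigma_9) = 18.
b_1 = 10 + 18 = 28

28


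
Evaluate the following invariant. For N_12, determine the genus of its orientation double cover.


chi(N_12) = 2 - 12 = -10.
Double cover: chi(Sigma_g) = 2 * chi(N_12) = 2*(-10) = -20.
2 - 2g = -20, so g = (2 - (-20))/2 = 22/2 = 11

11


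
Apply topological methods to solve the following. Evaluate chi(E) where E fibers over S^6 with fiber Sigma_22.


chi(S^6) = 2 (n even), chi(Sigma_22) = 2 - 2*22 = -42.
chi(E) = 2 * (-42) = -84

-84


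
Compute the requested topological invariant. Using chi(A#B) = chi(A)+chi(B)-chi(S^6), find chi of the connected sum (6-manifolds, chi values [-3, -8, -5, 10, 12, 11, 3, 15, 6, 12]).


For n-manifolds: chi(A#B) = chi(A) + chi(B) - chi(S^6).
chi(S^6) = 1 + (-1)^6 = 2.
chi(#) = (sum chi_i) - (10-1)*chi(S^6) = 53 - 9*2 = 35

35


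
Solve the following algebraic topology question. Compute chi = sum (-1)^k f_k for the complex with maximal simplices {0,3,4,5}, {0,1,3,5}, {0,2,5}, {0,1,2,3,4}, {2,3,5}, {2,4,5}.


Enumerate all faces; f-vector: f_0=6, f_1=15, f_2=18, f_3=7, f_4=1.
chi = sum (-1)^k f_k = 3

3


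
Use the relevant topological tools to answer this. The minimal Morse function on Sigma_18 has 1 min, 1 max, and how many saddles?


A perfect Morse function has m_k = b_k.
For Sigma_18: b_0=1, b_1=2g=36, b_2=1.
Saddles m_1 = 2g = 36

36


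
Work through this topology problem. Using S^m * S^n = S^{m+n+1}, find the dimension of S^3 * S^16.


Join of spheres: S^m * S^n = S^{m+n+1}.
dim = 3 + 16 + 1 = 20

20


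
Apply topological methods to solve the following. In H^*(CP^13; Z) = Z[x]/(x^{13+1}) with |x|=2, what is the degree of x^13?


|x| = 2 in H^*(CP^n).
|x^13| = 13 * |x| = 13 * 2 = 26

26


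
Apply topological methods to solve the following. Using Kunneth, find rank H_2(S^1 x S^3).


Each S^d has Poincare polynomial 1 + t^d.
The product S^1 x S^3 has Poincare polynomial prod(1+t^d_i).
Expanding: b_0=1, b_1=1, b_3=1, b_4=1.
b_2 = 0

0


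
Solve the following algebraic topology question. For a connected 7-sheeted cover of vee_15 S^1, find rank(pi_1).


Nielsen-Schreier: an index-n subgroup of F_r is free of rank 1 + n(r-1).
Equivalently: chi(cover) = n*chi(base); chi(vee_r S^1) = 1 - 15 = -14.
chi(E) = 7*(-14) = -98; rank = 1 - chi(E) = 1 - (-98) = 99.
rank = 1 + 7*(15-1) = 1 + 98 = 99

99


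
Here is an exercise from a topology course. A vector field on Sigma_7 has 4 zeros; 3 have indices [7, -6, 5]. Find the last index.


Poincare-Hopf: sum of indices = chi(M).
chi(Sigma_7) = 2 - 2*7 = -12.
Sum of known indices = 6.
x = chi - (sum known) = -12 - (6) = -18

-18


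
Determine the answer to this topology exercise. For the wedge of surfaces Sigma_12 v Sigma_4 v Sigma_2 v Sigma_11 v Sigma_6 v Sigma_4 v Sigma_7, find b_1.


For a wedge X v Y: reduced H_k(X v Y) = H_k(X) + H_k(Y).
Each Sigma_g contributes b_1 = 2g.
b_1 = 24 + 8 + 4 + 22 + 12 + 8 + 14 = 92

92


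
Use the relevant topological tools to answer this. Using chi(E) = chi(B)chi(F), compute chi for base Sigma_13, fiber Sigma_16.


For a fiber bundle F -> E -> B (with CW structure): chi(E) = chi(B) * chi(F).
chi(Sigma_13) = -24, chi(Sigma_16) = -30.
chi(E) = (-24) * (-30) = 720

720


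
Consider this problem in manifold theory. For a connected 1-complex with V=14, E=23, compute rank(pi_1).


For a connected graph: rank(pi_1) = b_1 = E - V + 1 = 1 - chi.
chi = V - E = 14 - 23 = -9.
rank = 1 - (-9) = 23 - 14 + 1 = 10

10


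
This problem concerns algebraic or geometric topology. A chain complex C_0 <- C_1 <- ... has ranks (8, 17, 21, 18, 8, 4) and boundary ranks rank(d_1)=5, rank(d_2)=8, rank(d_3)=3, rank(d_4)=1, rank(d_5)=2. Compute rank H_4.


rank H_k = rank(ker d_k) - rank(im d_{k+1}).
rank(ker d_4) = rank(C_4) - rank(d_4) = 8 - 1 = 7.
rank(im d_{4+1}) = 2.
rank H_4 = 7 - 2 = 5

5


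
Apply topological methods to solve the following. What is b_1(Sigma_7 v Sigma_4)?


For a wedge: H_1(A v B) = H_1(A) + H_1(B).
b_1(Sigma_7) = 14, b_1(Sigma_4) = 8.
b_1 = 14 + 8 = 22

22


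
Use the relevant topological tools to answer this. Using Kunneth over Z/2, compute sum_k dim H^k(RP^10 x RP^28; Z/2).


dim H^*(RP^n; Z/2) = n+1 (one Z/2 in each degree 0..n).
Total Betti number is multiplicative.
Total = (10+1) * (28+1) = 11 * 29 = 319

319


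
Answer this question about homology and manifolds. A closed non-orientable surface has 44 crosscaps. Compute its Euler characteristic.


For a non-orientable closed surface with k crosscaps: chi = 2 - k.
Here k = 44.
chi = 2 - 44 = -42

-42


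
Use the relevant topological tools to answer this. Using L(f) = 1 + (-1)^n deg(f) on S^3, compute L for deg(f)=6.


On S^3: L(f) = tr(f_0*) + (-1)^3 tr(f_3*) = 1 + (-1)^3 * deg(f).
L(f) = 1 + (-1)^3 * 6 = 1 + -6 = -5

-5


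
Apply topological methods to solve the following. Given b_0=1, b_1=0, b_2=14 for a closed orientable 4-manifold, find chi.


By Poincare duality b_k = b_{4-k}, so full Betti numbers: b_0=1, b_1=0, b_2=14, b_3=0, b_4=1.
chi = sum (-1)^k b_k = 16

16


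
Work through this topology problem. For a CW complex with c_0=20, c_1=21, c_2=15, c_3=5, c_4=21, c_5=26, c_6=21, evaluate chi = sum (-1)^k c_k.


chi = sum_k (-1)^k c_k.
= (-1)^0*20 + (-1)^1*21 + (-1)^2*15 + (-1)^3*5 + (-1)^4*21 + (-1)^5*26 + (-1)^6*21
= (20) + (-21) + (15) + (-5) + (21) + (-26) + (21)
= 25

25


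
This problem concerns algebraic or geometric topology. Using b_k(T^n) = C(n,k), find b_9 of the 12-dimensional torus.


By the Kunneth formula, b_k(T^n) = C(n,k).
b_9(T^12) = C(12,9).
C(12,9) = 12!/(9!*3!) = 220

220


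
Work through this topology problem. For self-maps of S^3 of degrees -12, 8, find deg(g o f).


Degree is multiplicative under composition: deg(g o f) = deg(g) * deg(f).
= 8 * -12 = -96

-96


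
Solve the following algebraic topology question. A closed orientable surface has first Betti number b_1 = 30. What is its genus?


For a closed orientable surface: b_1 = 2g.
30 = 2g
g = 30 / 2 = 15

15


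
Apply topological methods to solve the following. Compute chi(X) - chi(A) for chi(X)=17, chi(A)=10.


Relative Euler characteristic: chi(X, A) = chi(X) - chi(A).
= 17 - (10) = 7

7


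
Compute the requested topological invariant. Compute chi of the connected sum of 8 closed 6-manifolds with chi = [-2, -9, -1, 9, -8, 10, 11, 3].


For n-manifolds: chi(A#B) = chi(A) + chi(B) - chi(S^6).
chi(S^6) = 1 + (-1)^6 = 2.
chi(#) = (sum chi_i) - (8-1)*chi(S^6) = 13 - 7*2 = -1

-1


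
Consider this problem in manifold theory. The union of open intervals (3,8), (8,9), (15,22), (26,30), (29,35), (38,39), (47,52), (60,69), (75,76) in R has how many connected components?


Sort and merge overlapping open intervals.
Merged: (3,8), (8,9), (15,22), (26,35), (38,39), (47,52), (60,69), (75,76).
Number of components = 8

8


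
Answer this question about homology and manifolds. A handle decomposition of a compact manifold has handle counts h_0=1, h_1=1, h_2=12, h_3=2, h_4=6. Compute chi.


Handles of index k contribute (-1)^k to chi (same as CW cells).
chi = (1) + (-1) + (12) + (-2) + (6) = 16

16


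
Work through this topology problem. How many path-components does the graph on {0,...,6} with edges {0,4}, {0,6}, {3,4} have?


Run DFS/union-find over 7 vertices.
V = 7, E = 3.
Number of components = 4

4


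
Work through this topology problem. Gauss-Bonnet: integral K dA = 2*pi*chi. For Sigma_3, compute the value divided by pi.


Gauss-Bonnet: integral K dA = 2*pi*chi(M).
chi(Sigma_3) = 2 - 2*3 = -4.
(integral K dA)/pi = 2*chi = 2*(-4) = -8

-8


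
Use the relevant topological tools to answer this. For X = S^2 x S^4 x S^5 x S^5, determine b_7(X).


Each S^d has Poincare polynomial 1 + t^d.
The product S^2 x S^4 x S^5 x S^5 has Poincare polynomial prod(1+t^d_i).
Expanding: b_0=1, b_2=1, b_4=1, b_5=2, b_6=1, b_7=2, b_9=2, b_10=1, b_11=2, b_12=1, b_14=1, b_16=1.
b_7 = 2

2


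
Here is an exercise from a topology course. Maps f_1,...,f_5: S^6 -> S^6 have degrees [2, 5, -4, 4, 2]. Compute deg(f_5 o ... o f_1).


Degree is multiplicative: deg(composition) = product of degrees.
= (2) * (5) * (-4) * (4) * (2) = -320

-320


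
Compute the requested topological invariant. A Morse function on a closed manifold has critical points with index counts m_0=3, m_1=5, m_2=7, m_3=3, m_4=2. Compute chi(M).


Morse theory: chi(M) = sum_k (-1)^k m_k where m_k = #(index-k critical points).
= (3) + (-5) + (7) + (-3) + (2) = 4

4


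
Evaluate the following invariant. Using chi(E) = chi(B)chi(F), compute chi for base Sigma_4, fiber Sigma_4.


For a fiber bundle F -> E -> B (with CW structure): chi(E) = chi(B) * chi(F).
chi(Sigma_4) = -6, chi(Sigma_4) = -6.
chi(E) = (-6) * (-6) = 36

36


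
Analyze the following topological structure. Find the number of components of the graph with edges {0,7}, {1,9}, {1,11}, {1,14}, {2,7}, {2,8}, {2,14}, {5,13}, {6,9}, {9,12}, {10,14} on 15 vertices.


Run DFS/union-find over 15 vertices.
V = 15, E = 11.
Number of components = 4

4


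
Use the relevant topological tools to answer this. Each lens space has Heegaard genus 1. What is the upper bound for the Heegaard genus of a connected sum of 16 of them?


Heegaard genus satisfies g(A#B) <= g(A) + g(B).
Each lens space has g = 1.
Upper bound: 16 * 1 = 16

16


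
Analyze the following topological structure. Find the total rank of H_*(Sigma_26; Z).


For Sigma_26: b_0 = 1, b_1 = 2g = 52, b_2 = 1.
Total = 1 + 52 + 1 = 54

54


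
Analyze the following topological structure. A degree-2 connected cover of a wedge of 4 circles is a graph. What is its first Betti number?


Nielsen-Schreier: an index-n subgroup of F_r is free of rank 1 + n(r-1).
Equivalently: chi(cover) = n*chi(base); chi(vee_r S^1) = 1 - 4 = -3.
chi(E) = 2*(-3) = -6; rank = 1 - chi(E) = 1 - (-6) = 7.
rank = 1 + 2*(4-1) = 1 + 6 = 7

7


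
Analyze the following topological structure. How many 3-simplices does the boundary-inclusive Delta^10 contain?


Delta^10 has 10+1 vertices. A 3-face is a choice of 3+1 vertices.
f_3 = C(10+1, 3+1) = C(11,4) = 330

330


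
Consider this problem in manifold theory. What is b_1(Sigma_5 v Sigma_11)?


For a wedge: H_1(A v B) = H_1(A) + H_1(B).
b_1(Sigma_5) = 10, b_1(Sigma_11) = 22.
b_1 = 10 + 22 = 32

32


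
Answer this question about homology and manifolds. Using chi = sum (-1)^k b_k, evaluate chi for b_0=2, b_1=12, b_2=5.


chi = sum_k (-1)^k b_k.
= (2) + (-12) + (5)
= -5

-5


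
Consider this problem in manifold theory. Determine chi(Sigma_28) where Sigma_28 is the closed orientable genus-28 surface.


For a closed orientable surface of genus g: chi = 2 - 2g.
Here g = 28.
chi = 2 - 2*28 = 2 - 56 = -54

-54


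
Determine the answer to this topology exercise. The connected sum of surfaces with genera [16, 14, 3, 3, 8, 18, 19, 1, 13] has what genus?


Genus is additive under connected sum of orientable surfaces.
g = 16 + 14 + 3 + 3 + 8 + 18 + 19 + 1 + 13 = 95

95


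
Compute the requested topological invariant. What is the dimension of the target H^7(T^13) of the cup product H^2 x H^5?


Cup product: H^p x H^q -> H^{p+q}; here p+q = 2+5 = 7.
rank H^k(T^n) = C(n,k).
C(13,7) = 1716

1716


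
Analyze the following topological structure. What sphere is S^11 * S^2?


Join of spheres: S^m * S^n = S^{m+n+1}.
dim = 11 + 2 + 1 = 14

14


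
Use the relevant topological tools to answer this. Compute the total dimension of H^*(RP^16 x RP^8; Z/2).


dim H^*(RP^n; Z/2) = n+1 (one Z/2 in each degree 0..n).
Total Betti number is multiplicative.
Total = (16+1) * (8+1) = 17 * 9 = 153

153


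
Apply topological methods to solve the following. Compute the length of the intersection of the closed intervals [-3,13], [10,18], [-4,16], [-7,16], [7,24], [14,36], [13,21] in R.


Intersection = [max(a_i), min(b_i)] = [14, 13].
Since 14 > 13, the intersection is empty.
Length = 0

0


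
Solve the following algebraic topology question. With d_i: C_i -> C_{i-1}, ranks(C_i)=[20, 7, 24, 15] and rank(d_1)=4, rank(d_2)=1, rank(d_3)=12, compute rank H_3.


rank H_k = rank(ker d_k) - rank(im d_{k+1}).
rank(ker d_3) = rank(C_3) - rank(d_3) = 15 - 12 = 3.
rank(im d_{3+1}) = 0.
rank H_3 = 3 - 0 = 3

3


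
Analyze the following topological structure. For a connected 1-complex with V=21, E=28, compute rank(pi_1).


For a connected graph: rank(pi_1) = b_1 = E - V + 1 = 1 - chi.
chi = V - E = 21 - 28 = -7.
rank = 1 - (-7) = 28 - 21 + 1 = 8

8


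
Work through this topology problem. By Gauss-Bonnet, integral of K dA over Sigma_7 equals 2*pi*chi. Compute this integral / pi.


Gauss-Bonnet: integral K dA = 2*pi*chi(M).
chi(Sigma_7) = 2 - 2*7 = -12.
(integral K dA)/pi = 2*chi = 2*(-12) = -24

-24


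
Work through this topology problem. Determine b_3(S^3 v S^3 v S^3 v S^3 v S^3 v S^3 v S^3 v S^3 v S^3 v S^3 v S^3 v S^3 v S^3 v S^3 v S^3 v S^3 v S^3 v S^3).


For a wedge of spheres, H_k (k>0) is free on one generator per sphere of dimension k.
Spheres of dimension 3: count = 18.
b_3 = 18

18


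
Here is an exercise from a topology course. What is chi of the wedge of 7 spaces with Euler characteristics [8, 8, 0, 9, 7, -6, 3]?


chi(A v B) = chi(A) + chi(B) - 1 (one point identified).
For 7 spaces: chi = (sum chi_i) - (7 - 1).
sum = 29; chi = 29 - 6 = 23

23


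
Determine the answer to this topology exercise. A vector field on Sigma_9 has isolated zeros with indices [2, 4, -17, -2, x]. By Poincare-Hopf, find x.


Poincare-Hopf: sum of indices = chi(M).
chi(Sigma_9) = 2 - 2*9 = -16.
Sum of known indices = -13.
x = chi - (sum known) = -16 - (-13) = -3

-3


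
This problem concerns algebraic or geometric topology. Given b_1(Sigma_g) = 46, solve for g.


For a closed orientable surface: b_1 = 2g.
46 = 2g
g = 46 / 2 = 23

23


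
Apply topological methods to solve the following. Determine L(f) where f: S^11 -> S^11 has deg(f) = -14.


On S^11: L(f) = tr(f_0*) + (-1)^11 tr(f_11*) = 1 + (-1)^11 * deg(f).
L(f) = 1 + (-1)^11 * -14 = 1 + 14 = 15

15


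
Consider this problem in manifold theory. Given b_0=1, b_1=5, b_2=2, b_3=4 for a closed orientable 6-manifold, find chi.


By Poincare duality b_k = b_{6-k}, so full Betti numbers: b_0=1, b_1=5, b_2=2, b_3=4, b_4=2, b_5=5, b_6=1.
chi = sum (-1)^k b_k = -8

-8


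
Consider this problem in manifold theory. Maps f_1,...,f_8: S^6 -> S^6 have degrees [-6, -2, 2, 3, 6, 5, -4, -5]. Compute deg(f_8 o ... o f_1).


Degree is multiplicative: deg(composition) = product of degrees.
= (-6) * (-2) * (2) * (3) * (6) * (5) * (-4) * (-5) = 43200

43200


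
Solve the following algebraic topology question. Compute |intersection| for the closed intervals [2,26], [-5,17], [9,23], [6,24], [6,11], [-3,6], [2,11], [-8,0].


Intersection = [max(a_i), min(b_i)] = [9, 0].
Since 9 > 0, the intersection is empty.
Length = 0

0
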